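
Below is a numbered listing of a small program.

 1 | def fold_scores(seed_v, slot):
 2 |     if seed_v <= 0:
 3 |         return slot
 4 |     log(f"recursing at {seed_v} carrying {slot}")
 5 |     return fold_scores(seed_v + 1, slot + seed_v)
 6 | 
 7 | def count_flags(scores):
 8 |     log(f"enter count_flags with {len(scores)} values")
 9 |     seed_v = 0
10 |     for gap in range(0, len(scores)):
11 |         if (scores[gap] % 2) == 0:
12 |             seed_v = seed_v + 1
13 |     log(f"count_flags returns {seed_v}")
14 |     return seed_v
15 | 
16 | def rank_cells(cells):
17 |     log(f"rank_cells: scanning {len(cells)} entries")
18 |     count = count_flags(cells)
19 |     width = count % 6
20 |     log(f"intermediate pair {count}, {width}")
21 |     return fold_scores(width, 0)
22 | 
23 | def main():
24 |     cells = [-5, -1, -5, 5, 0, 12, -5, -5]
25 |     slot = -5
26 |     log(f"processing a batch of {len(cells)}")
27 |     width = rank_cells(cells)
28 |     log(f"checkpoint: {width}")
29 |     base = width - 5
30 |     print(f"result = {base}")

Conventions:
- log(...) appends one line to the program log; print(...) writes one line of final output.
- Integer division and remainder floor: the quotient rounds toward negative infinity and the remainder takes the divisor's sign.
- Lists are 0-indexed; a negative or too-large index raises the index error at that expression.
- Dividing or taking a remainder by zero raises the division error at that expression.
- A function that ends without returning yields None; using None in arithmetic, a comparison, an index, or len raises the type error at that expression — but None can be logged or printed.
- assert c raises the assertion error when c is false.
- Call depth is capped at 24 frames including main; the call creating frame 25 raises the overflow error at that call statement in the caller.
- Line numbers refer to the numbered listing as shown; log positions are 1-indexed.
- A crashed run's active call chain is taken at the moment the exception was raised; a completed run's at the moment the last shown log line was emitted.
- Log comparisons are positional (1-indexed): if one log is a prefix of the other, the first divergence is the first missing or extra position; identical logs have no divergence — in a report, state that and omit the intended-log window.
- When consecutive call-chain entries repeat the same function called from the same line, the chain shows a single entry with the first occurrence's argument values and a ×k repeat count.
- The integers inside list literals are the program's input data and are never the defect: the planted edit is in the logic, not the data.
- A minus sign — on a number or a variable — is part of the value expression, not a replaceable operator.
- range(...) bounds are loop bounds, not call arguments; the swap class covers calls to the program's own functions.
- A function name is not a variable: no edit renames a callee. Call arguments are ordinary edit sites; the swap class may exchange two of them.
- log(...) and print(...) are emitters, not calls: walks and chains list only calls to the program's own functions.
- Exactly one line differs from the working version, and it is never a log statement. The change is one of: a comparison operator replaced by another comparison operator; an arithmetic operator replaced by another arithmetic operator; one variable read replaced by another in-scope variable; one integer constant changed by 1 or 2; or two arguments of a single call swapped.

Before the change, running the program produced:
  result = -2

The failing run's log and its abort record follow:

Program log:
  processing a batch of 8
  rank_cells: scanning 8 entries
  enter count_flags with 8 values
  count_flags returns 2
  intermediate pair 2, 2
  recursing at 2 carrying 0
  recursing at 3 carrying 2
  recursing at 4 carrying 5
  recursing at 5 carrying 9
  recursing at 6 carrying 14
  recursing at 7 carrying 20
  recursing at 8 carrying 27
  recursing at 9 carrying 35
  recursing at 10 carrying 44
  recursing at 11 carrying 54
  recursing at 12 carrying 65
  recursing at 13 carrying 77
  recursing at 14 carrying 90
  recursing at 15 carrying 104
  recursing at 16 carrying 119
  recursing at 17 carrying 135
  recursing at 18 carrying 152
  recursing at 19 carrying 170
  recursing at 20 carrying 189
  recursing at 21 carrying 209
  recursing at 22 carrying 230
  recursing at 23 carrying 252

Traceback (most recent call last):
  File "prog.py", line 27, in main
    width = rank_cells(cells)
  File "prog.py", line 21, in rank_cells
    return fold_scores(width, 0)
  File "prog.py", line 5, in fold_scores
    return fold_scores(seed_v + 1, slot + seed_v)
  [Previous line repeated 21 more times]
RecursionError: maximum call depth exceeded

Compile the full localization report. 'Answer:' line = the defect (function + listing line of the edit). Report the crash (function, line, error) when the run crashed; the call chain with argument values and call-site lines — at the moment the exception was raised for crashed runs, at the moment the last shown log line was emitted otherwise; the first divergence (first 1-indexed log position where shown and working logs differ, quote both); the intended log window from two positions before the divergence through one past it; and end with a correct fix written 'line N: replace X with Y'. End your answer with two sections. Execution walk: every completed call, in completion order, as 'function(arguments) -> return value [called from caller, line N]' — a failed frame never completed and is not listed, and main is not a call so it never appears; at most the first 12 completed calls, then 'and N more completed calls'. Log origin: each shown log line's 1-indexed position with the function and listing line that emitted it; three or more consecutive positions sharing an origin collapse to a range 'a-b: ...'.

Answer: the defect is in fold_scores at line 5.
Key fact: Position 7 is the first bad log line: 'recursing at 3 carrying 2' should read 'recursing at 1 carrying 2'.
Crash: fold_scores, line 5, RecursionError.
Call chain: main -> rank_cells([-5, -1, -5, 5, 0, 12, -5, -5]) (called at line 27) -> fold_scores(2, 0) (called at line 21) -> fold_scores(3, 2) (called at line 5) ×21.
First divergence: position 7; shown 'recursing at 3 carrying 2' vs intended 'recursing at 1 carrying 2'.
Intended log window:
  5: intermediate pair 2, 2
  6: recursing at 2 carrying 0
  7: recursing at 1 carrying 2
  8: checkpoint: 3
Execution walk:
  count_flags([-5, -1, -5, 5, 0, 12, -5, -5]) -> 2  [called from rank_cells, line 18]
Log line origins:
  1: from main, line 26
  2: from rank_cells, line 17
  3: from count_flags, line 8
  4: from count_flags, line 13
  5: from rank_cells, line 20
  6-27: from fold_scores, line 4
A correct fix: line 5: replace `seed_v + 1` with `seed_v - 1`.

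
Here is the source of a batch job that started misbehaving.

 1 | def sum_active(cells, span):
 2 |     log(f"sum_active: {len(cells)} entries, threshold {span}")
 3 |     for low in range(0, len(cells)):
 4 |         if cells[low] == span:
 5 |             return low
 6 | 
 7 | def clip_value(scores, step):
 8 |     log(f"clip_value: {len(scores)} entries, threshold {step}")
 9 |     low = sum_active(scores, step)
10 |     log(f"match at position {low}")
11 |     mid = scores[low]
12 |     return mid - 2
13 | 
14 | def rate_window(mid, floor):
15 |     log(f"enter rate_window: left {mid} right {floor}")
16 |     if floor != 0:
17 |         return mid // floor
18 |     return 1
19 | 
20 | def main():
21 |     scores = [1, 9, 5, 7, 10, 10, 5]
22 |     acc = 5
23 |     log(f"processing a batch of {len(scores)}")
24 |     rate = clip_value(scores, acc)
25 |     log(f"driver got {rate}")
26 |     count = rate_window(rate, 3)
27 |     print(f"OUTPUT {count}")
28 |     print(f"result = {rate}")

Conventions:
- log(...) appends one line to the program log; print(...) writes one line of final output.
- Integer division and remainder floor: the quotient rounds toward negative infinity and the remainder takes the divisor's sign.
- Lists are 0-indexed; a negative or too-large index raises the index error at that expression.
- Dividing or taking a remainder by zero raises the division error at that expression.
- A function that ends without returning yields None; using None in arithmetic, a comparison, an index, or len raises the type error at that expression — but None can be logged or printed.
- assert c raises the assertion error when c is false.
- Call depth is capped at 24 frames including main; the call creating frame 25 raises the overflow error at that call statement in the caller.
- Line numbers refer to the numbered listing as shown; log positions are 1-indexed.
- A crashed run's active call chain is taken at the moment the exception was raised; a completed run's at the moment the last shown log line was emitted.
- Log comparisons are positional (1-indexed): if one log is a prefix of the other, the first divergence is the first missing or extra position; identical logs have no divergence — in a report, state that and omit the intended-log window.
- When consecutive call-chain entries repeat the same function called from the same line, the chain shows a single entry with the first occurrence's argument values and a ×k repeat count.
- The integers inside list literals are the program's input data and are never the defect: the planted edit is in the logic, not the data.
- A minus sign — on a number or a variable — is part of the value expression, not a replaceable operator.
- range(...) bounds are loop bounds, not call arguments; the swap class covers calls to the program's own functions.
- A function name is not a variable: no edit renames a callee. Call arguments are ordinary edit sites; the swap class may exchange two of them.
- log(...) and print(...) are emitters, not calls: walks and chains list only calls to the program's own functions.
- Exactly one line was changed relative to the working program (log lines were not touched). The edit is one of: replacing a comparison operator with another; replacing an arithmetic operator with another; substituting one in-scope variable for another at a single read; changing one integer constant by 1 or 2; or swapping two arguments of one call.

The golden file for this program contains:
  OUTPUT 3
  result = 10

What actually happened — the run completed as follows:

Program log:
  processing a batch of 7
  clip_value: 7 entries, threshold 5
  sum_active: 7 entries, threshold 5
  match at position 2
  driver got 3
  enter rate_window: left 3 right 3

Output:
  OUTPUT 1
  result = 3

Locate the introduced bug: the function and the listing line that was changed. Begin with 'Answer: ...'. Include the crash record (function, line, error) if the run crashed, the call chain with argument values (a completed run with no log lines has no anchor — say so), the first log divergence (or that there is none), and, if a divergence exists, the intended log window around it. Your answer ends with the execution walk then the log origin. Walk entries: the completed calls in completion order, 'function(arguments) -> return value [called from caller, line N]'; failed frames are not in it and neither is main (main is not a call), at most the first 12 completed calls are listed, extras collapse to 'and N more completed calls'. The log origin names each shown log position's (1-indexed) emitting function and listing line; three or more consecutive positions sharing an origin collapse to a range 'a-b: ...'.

Answer: the defect is in clip_value at line 12.
Core observation: Log line 5 is where behavior first shows: 'driver got 3' appears instead of 'driver got 10'.
Call chain: main -> rate_window(3, 3) (called at line 26).
First divergence: at position 5 the run shows 'driver got 3' where the working version logs 'driver got 10'.
Intended log window:
  3: sum_active: 7 entries, threshold 5
  4: match at position 2
  5: driver got 10
  6: enter rate_window: left 10 right 3
Execution walk:
  sum_active([1, 9, 5, 7, 10, 10, 5], 5) -> 2  [called from clip_value, line 9]
  clip_value([1, 9, 5, 7, 10, 10, 5], 5) -> 3  [called from main, line 24]
  rate_window(3, 3) -> 1  [called from main, line 26]
Origin of each log line:
  1: from main, line 23
  2: from clip_value, line 8
  3: from sum_active, line 2
  4: from clip_value, line 10
  5: from main, line 25
  6: from rate_window, line 15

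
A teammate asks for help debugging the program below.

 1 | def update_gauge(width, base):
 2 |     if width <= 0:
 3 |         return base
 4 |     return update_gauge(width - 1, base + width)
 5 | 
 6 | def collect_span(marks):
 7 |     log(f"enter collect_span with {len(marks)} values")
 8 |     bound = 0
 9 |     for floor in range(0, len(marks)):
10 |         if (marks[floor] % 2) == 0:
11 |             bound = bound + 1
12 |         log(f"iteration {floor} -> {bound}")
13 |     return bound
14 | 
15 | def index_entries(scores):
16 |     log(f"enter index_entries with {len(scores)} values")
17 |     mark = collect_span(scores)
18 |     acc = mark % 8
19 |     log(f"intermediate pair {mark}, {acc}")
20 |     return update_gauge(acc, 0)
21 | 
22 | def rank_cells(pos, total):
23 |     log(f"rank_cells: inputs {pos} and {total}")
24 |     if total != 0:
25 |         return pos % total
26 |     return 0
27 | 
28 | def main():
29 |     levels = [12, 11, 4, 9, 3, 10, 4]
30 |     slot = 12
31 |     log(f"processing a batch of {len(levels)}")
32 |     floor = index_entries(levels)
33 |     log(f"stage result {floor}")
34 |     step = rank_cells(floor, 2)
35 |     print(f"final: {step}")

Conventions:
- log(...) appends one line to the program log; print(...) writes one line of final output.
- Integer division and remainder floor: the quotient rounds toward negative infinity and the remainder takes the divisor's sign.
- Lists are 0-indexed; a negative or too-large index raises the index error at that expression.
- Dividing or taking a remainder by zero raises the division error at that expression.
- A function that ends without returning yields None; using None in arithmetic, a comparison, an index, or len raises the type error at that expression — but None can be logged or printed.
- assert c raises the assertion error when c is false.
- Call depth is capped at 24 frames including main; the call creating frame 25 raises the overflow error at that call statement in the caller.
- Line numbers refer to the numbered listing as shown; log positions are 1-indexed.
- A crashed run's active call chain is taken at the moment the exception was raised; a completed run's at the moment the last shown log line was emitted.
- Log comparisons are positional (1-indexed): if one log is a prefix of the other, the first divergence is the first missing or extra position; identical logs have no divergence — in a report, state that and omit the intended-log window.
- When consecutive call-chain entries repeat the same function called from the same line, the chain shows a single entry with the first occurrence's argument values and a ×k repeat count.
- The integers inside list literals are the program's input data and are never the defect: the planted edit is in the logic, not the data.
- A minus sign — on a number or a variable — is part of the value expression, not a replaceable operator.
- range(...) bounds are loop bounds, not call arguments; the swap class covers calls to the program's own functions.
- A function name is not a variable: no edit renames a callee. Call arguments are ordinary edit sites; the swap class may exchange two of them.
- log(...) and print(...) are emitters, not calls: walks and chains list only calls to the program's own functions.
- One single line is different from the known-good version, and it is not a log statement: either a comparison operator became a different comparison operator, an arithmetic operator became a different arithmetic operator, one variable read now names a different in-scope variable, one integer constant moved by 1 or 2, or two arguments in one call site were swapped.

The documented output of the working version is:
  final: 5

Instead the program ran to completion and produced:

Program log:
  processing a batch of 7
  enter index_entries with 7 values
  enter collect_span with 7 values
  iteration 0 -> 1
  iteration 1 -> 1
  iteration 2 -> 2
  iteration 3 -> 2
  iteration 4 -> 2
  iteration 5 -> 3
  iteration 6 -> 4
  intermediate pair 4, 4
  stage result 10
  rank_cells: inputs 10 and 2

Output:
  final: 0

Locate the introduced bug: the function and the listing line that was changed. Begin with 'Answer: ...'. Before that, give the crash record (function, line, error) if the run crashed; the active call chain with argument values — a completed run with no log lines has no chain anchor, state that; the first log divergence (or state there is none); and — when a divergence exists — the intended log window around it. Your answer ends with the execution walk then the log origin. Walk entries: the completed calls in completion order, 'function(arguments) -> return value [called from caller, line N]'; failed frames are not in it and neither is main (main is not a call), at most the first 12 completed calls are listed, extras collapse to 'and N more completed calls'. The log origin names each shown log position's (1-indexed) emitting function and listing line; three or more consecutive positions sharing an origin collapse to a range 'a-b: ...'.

Answer: the defect is in rank_cells at line 25.
Key fact: Nothing in the log betrays the bug — only the output does.
Call chain: main -> rank_cells(10, 2) (called at line 34).
First divergence: none — the logs agree in full.
Execution walk:
  collect_span([12, 11, 4, 9, 3, 10, 4]) -> 4  [called from index_entries, line 17]
  update_gauge(0, 10) -> 10  [called from update_gauge, line 4]
  update_gauge(1, 9) -> 10  [called from update_gauge, line 4]
  update_gauge(2, 7) -> 10  [called from update_gauge, line 4]
  update_gauge(3, 4) -> 10  [called from update_gauge, line 4]
  update_gauge(4, 0) -> 10  [called from index_entries, line 20]
  index_entries([12, 11, 4, 9, 3, 10, 4]) -> 10  [called from main, line 32]
  rank_cells(10, 2) -> 0  [called from main, line 34]
Origin of each log line:
  1: logged in main at line 31
  2: logged in index_entries at line 16
  3: logged in collect_span at line 7
  4-10: logged in collect_span at line 12
  11: logged in index_entries at line 19
  12: logged in main at line 33
  13: logged in rank_cells at line 23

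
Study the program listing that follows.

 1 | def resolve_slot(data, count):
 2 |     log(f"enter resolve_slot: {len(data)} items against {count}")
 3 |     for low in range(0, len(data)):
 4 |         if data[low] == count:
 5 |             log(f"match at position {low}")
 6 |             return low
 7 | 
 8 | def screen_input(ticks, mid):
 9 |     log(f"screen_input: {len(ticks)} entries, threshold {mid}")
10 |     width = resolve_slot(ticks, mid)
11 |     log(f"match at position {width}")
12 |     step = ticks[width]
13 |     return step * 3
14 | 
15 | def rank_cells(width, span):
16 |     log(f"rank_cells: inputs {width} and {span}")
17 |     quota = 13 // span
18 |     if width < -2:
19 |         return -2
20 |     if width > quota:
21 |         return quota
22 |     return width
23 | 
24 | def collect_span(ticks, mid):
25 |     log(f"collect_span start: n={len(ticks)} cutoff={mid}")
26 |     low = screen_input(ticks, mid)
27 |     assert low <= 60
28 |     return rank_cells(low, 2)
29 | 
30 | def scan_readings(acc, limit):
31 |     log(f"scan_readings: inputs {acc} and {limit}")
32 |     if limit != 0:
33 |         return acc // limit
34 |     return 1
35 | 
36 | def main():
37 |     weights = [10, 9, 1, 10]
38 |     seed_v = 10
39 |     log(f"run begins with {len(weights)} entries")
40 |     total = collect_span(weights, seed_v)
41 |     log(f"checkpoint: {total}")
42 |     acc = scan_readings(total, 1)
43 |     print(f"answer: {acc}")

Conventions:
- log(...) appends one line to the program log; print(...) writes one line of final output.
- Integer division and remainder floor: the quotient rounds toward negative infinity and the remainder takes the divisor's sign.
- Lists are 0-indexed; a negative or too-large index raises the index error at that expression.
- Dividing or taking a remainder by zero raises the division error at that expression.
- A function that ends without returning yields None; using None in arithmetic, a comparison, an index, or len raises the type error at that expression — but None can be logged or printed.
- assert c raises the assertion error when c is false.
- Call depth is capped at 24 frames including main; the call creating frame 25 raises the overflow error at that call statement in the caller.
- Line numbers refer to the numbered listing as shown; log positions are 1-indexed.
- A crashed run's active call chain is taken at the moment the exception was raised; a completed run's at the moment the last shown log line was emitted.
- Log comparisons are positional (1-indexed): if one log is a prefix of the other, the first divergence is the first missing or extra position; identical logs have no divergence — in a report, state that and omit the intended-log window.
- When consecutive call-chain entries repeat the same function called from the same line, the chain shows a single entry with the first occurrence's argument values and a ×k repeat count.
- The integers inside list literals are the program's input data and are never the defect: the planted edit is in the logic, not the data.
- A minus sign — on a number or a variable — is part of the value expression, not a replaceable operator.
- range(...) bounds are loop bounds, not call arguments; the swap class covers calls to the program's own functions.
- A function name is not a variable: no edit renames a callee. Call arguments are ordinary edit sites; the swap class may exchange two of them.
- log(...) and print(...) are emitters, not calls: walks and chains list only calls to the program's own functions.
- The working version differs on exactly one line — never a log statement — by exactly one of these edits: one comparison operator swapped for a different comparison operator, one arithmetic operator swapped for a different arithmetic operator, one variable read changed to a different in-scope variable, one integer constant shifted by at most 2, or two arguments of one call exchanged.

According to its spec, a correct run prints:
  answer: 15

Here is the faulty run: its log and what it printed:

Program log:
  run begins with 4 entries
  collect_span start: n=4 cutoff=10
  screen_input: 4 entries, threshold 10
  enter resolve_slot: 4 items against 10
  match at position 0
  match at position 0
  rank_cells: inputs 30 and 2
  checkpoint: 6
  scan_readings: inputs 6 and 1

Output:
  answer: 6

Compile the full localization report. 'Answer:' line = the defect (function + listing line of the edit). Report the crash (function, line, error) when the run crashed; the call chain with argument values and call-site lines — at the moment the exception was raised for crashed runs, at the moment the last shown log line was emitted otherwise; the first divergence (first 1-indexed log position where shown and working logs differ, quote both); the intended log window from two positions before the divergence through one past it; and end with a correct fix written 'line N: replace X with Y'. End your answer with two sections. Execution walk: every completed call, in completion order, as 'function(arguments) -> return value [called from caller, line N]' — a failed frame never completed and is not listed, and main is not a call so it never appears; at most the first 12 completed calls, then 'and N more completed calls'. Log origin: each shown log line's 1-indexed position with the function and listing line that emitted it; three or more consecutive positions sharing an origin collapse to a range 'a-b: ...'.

Answer: the defect is in rank_cells at line 17.
Key fact: Everything matches until log position 8, which reads 'checkpoint: 6' in place of 'checkpoint: 15'.
Call chain: main -> scan_readings(6, 1) (called at line 42).
First divergence: at position 8 the run shows 'checkpoint: 6' where the working version logs 'checkpoint: 15'.
Intended log window:
  6: match at position 0
  7: rank_cells: inputs 30 and 2
  8: checkpoint: 15
  9: scan_readings: inputs 15 and 1
Execution walk:
  resolve_slot([10, 9, 1, 10], 10) -> 0  [called from screen_input, line 10]
  screen_input([10, 9, 1, 10], 10) -> 30  [called from collect_span, line 26]
  rank_cells(30, 2) -> 6  [called from collect_span, line 28]
  collect_span([10, 9, 1, 10], 10) -> 6  [called from main, line 40]
  scan_readings(6, 1) -> 6  [called from main, line 42]
Log line origins:
  1: logged in main at line 39
  2: logged in collect_span at line 25
  3: logged in screen_input at line 9
  4: logged in resolve_slot at line 2
  5: logged in resolve_slot at line 5
  6: logged in screen_input at line 11
  7: logged in rank_cells at line 16
  8: logged in main at line 41
  9: logged in scan_readings at line 31
A correct fix: line 17: replace `//` with `+`.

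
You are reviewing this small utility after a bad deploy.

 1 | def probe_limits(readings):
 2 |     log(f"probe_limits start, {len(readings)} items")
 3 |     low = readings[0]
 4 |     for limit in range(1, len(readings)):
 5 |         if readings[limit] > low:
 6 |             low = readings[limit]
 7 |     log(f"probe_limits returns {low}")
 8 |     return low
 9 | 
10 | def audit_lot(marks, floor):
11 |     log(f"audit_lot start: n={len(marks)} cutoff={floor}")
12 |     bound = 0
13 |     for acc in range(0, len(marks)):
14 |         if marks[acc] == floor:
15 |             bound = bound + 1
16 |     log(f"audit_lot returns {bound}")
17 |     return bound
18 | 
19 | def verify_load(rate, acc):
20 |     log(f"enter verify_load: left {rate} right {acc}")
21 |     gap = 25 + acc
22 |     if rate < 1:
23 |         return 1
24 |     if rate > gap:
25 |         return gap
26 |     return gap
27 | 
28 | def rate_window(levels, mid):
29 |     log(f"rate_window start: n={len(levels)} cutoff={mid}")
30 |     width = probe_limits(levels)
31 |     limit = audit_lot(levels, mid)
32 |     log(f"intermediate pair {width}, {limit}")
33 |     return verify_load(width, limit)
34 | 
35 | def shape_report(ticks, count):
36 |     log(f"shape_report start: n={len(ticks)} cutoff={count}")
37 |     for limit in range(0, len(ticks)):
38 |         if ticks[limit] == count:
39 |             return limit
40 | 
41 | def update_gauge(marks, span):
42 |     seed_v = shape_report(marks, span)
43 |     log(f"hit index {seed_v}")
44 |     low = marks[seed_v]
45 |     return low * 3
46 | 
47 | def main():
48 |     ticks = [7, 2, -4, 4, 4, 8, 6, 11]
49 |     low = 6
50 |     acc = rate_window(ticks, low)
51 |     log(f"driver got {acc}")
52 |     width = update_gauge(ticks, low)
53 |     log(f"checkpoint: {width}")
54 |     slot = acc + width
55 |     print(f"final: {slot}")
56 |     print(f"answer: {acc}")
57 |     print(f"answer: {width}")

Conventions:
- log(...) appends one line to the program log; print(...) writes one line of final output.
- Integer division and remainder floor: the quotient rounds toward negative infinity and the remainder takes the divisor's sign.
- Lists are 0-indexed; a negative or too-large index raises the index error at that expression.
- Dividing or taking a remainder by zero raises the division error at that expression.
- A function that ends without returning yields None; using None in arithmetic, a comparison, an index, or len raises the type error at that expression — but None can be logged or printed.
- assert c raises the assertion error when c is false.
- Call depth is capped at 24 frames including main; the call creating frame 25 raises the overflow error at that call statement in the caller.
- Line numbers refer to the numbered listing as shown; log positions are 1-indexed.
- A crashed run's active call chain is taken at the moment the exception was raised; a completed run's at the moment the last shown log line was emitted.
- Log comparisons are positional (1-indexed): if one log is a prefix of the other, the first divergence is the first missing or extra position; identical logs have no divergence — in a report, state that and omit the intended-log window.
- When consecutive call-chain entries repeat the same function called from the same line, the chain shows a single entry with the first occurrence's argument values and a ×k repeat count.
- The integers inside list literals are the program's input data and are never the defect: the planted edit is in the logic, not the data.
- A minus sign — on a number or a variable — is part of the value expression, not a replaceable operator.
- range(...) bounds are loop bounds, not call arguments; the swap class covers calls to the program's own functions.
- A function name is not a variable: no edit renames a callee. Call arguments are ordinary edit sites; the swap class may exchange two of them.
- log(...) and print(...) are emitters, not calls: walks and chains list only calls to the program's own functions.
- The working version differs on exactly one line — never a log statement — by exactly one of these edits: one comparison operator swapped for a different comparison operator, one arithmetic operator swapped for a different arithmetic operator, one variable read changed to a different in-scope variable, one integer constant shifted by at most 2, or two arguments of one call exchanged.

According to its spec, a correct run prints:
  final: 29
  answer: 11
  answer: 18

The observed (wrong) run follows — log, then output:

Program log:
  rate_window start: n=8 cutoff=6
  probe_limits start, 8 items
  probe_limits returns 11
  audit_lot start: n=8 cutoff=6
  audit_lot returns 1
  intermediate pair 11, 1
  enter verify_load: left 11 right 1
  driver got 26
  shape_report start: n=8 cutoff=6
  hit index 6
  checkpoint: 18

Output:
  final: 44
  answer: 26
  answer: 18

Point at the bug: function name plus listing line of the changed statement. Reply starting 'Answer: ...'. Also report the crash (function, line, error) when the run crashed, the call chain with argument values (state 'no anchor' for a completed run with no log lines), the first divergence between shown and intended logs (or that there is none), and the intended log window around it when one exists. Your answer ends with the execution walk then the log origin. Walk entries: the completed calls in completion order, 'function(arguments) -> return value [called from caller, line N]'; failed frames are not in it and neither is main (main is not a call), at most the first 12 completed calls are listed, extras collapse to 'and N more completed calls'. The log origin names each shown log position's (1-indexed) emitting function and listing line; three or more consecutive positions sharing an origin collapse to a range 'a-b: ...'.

Answer: the defect is in verify_load at line 26.
Key observation: The earliest visible damage is log position 8 — 'driver got 26' rather than the intended 'driver got 11'.
Call chain: main.
First divergence: position 8 — the shown line 'driver got 26' should read 'driver got 11'.
Intended log window:
  6: intermediate pair 11, 1
  7: enter verify_load: left 11 right 1
  8: driver got 11
  9: shape_report start: n=8 cutoff=6
Execution walk:
  probe_limits([7, 2, -4, 4, 4, 8, 6, 11]) -> 11  [called from rate_window, line 30]
  audit_lot([7, 2, -4, 4, 4, 8, 6, 11], 6) -> 1  [called from rate_window, line 31]
  verify_load(11, 1) -> 26  [called from rate_window, line 33]
  rate_window([7, 2, -4, 4, 4, 8, 6, 11], 6) -> 26  [called from main, line 50]
  shape_report([7, 2, -4, 4, 4, 8, 6, 11], 6) -> 6  [called from update_gauge, line 42]
  update_gauge([7, 2, -4, 4, 4, 8, 6, 11], 6) -> 18  [called from main, line 52]
Log origins:
  1 — rate_window, line 29
  2 — probe_limits, line 2
  3 — probe_limits, line 7
  4 — audit_lot, line 11
  5 — audit_lot, line 16
  6 — rate_window, line 32
  7 — verify_load, line 20
  8 — main, line 51
  9 — shape_report, line 36
  10 — update_gauge, line 43
  11 — main, line 53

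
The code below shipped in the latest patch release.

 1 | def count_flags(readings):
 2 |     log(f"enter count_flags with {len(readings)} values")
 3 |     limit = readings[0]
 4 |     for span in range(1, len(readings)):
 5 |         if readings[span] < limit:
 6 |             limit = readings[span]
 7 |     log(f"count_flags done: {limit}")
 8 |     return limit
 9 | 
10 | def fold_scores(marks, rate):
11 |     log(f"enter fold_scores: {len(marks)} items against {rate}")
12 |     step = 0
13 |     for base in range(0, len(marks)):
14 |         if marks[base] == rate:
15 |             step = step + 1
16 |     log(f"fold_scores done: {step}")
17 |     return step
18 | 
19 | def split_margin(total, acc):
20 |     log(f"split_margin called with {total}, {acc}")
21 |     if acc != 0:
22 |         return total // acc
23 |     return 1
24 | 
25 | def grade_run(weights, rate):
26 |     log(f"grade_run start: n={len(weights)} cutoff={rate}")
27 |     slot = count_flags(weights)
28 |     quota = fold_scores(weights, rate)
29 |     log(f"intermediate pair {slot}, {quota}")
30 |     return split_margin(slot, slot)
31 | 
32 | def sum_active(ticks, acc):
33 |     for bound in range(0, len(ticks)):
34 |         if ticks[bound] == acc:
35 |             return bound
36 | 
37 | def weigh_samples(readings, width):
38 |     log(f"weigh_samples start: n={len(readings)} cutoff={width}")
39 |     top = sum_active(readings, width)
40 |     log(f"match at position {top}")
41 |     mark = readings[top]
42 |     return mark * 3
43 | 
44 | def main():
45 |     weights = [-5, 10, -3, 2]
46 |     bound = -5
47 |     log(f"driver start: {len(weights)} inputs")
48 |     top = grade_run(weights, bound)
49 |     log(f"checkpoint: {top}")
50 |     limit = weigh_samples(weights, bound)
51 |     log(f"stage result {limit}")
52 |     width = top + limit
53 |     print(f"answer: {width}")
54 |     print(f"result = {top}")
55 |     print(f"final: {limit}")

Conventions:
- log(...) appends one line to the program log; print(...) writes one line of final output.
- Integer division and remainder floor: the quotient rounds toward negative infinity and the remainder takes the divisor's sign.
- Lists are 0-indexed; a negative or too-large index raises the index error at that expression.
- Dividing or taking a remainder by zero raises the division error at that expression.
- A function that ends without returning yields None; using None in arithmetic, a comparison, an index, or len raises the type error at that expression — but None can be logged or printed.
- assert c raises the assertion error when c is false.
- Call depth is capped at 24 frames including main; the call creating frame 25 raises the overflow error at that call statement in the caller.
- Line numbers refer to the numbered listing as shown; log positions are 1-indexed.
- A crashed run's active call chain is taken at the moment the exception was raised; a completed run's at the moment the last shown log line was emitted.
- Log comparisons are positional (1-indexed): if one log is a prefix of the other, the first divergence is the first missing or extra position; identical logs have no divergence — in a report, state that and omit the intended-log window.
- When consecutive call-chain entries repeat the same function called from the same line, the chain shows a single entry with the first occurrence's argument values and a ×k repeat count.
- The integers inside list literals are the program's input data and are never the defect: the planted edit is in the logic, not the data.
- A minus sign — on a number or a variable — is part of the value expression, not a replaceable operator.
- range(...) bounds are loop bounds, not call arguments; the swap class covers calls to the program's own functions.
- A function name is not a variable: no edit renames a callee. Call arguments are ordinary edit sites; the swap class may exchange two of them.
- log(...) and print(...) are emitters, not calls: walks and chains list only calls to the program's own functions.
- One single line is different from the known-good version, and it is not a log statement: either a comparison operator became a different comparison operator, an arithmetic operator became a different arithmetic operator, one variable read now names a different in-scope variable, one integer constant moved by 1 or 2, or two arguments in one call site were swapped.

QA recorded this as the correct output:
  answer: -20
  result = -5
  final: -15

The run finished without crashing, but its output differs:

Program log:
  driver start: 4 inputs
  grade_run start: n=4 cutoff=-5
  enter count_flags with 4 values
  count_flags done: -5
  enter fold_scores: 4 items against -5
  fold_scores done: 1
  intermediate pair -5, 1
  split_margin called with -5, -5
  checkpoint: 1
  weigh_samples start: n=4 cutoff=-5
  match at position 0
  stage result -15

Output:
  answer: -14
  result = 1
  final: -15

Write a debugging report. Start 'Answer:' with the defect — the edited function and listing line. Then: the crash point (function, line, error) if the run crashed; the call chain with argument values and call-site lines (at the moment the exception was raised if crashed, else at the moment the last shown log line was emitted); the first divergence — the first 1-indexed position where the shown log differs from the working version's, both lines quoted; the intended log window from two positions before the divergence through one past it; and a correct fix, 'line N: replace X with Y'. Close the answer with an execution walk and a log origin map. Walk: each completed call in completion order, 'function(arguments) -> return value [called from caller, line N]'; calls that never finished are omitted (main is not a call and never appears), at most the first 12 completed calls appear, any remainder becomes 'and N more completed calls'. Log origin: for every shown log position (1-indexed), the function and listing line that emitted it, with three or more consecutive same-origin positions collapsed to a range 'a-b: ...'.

Answer: the defect is in grade_run at line 30.
The tell: At log position 8 the runs split — shown 'split_margin called with -5, -5', but the working version logs 'split_margin called with -5, 1'.
Call chain: main.
First divergence: position 8 — shown 'split_margin called with -5, -5', intended 'split_margin called with -5, 1'.
Intended log window:
  6: fold_scores done: 1
  7: intermediate pair -5, 1
  8: split_margin called with -5, 1
  9: checkpoint: -5
Execution walk:
  count_flags([-5, 10, -3, 2]) -> -5  [called from grade_run, line 27]
  fold_scores([-5, 10, -3, 2], -5) -> 1  [called from grade_run, line 28]
  split_margin(-5, -5) -> 1  [called from grade_run, line 30]
  grade_run([-5, 10, -3, 2], -5) -> 1  [called from main, line 48]
  sum_active([-5, 10, -3, 2], -5) -> 0  [called from weigh_samples, line 39]
  weigh_samples([-5, 10, -3, 2], -5) -> -15  [called from main, line 50]
Log origin:
  1: logged in main at line 47
  2: logged in grade_run at line 26
  3: logged in count_flags at line 2
  4: logged in count_flags at line 7
  5: logged in fold_scores at line 11
  6: logged in fold_scores at line 16
  7: logged in grade_run at line 29
  8: logged in split_margin at line 20
  9: logged in main at line 49
  10: logged in weigh_samples at line 38
  11: logged in weigh_samples at line 40
  12: logged in main at line 51
A correct fix: line 30: replace `split_margin(slot, slot)` with `split_margin(slot, quota)`.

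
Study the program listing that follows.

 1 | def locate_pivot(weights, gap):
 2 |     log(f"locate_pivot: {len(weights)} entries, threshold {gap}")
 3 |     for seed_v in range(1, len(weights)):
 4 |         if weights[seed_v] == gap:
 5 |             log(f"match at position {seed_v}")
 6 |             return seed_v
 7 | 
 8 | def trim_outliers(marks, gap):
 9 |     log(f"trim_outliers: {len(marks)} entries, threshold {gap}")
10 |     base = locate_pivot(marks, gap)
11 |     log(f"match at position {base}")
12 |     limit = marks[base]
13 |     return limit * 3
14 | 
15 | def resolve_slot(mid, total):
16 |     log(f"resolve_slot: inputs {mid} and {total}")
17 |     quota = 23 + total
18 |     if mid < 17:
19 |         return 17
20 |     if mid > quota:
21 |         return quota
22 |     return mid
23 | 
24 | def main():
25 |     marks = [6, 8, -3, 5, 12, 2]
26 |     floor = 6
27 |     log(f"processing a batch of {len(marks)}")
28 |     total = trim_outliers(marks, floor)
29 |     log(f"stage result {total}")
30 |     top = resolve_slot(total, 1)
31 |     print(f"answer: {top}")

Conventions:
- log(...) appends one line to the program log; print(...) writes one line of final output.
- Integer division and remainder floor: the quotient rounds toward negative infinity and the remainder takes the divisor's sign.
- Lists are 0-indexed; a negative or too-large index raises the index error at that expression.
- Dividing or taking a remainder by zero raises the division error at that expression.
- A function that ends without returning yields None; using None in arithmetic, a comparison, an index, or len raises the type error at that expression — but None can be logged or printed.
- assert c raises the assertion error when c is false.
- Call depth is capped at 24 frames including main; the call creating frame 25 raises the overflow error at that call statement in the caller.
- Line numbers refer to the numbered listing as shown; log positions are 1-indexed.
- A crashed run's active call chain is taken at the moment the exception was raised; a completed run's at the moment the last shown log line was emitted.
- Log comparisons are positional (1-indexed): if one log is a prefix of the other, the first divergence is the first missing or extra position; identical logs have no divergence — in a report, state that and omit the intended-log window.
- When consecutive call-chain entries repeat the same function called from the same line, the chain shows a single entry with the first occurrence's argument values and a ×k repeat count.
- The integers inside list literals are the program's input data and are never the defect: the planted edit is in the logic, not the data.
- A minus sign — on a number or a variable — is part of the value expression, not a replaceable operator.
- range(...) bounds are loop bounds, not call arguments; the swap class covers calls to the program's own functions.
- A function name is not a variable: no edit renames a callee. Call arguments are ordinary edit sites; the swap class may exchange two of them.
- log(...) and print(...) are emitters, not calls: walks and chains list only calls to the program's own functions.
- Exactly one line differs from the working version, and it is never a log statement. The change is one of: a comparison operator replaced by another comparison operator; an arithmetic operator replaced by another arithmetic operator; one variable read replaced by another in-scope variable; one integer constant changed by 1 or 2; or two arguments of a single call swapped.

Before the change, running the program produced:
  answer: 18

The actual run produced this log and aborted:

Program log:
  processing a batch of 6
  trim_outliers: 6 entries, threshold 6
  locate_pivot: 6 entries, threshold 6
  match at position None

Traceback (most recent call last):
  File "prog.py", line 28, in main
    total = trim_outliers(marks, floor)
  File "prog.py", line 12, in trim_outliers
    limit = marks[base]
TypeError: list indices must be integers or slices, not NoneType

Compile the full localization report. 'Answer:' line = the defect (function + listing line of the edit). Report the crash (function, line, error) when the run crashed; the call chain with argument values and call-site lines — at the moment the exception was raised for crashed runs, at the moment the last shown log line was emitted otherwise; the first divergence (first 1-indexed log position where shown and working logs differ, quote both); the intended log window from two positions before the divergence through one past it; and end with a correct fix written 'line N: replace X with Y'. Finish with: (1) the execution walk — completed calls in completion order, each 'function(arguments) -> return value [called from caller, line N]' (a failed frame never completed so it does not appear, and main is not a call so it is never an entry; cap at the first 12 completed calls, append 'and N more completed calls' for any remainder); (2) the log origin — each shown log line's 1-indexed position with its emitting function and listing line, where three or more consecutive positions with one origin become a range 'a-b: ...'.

Answer: the defect is in locate_pivot at line 3.
Key fact: The log first diverges at position 4: the faulty run prints 'match at position None' where the working version prints 'match at position 0'.
Crash: trim_outliers, line 12, TypeError.
Call chain: main -> trim_outliers([6, 8, -3, 5, 12, 2], 6) (called at line 28).
First divergence: position 4 — shown 'match at position None', intended 'match at position 0'.
Intended log window:
  2: trim_outliers: 6 entries, threshold 6
  3: locate_pivot: 6 entries, threshold 6
  4: match at position 0
  5: match at position 0
Execution walk:
  locate_pivot([6, 8, -3, 5, 12, 2], 6) -> None  [called from trim_outliers, line 10]
Log line origins:
  1: from main, line 27
  2: from trim_outliers, line 9
  3: from locate_pivot, line 2
  4: from trim_outliers, line 11
A correct fix: line 3: replace `1` with `0`.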